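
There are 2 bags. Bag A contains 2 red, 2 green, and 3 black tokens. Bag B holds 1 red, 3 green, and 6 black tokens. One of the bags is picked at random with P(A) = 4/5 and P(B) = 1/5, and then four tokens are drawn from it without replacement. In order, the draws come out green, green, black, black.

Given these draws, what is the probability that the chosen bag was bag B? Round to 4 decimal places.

0.3846

Compute the likelihood of the observed sequence for each case: P(data | bag A) = (2/7)(1/6)(3/5)(2/4) = 1/70; P(data | bag B) = (3/10)(2/9)(6/8)(5/7) = 1/28.
Multiplying each by its prior: 4/5 · 1/70 = 2/175, 1/5 · 1/28 = 1/140; summing to 13/700.
By Bayes' rule, P(bag B | data) = (1/140) / (13/700) = 5/13.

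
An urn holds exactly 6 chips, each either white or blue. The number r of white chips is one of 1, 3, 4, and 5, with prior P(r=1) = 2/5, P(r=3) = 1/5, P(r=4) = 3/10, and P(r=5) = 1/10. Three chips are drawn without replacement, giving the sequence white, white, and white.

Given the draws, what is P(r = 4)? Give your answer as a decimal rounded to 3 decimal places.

Under each hypothesis, the probability of the observed sequence is: P(data | r = 1) = (1/6)(0/5) = 0; P(data | r = 3) = (3/6)(2/5)(1/4) = 1/20; P(data | r = 4) = (4/6)(3/5)(2/4) = 1/5; P(data | r = 5) = (5/6)(4/5)(3/4) = 1/2.
Multiplying each by its prior: 2/5 · 0 = 0, 1/5 · 1/20 = 1/100, 3/10 · 1/5 = 3/50, 1/10 · 1/2 = 1/20; summing to 3/25.
So P(r = 4 | data) = (3/50) / (3/25) = 1/2.

0.500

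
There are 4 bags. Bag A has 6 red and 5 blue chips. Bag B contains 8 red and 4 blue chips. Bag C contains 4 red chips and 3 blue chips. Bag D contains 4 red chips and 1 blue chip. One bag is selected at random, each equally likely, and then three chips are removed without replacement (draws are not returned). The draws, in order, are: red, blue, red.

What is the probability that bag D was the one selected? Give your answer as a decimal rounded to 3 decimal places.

0.289

Compute the likelihood of the observed sequence for each case: P(data | bag A) = (6/11)(5/10)(5/9) = 5/33; P(data | bag B) = (8/12)(4/11)(7/10) = 28/165; P(data | bag C) = (4/7)(3/6)(3/5) = 6/35; P(data | bag D) = (4/5)(1/4)(3/3) = 1/5.
The prior-weighted likelihoods are 1/4 · 5/33 = 5/132, 1/4 · 28/165 = 7/165, 1/4 · 6/35 = 3/70, 1/4 · 1/5 = 1/20; these sum to 40/231.
So P(bag D | data) = (1/20) / (40/231) = 231/800.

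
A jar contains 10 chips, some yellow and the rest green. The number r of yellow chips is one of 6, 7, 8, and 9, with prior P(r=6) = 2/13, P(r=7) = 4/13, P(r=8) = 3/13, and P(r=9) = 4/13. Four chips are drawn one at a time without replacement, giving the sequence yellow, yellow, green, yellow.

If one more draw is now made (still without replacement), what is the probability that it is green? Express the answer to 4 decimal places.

The likelihood of the observed sequence under each hypothesis: P(data | r = 6) = (6/10)(5/9)(4/8)(4/7) = 0.095238; P(data | r = 7) = (7/10)(6/9)(3/8)(5/7) = 0.125; P(data | r = 8) = (8/10)(7/9)(2/8)(6/7) = 0.13333; P(data | r = 9) = (9/10)(8/9)(1/8)(7/7) = 0.1.
Weighting by the prior gives 2/13 · 0.095238 = 0.014652, 4/13 · 0.125 = 0.038462, 3/13 · 0.13333 = 0.030769, 4/13 · 0.1 = 0.030769; these sum to 0.11465.
The posterior is then P(r = 6 | data) = 0.1278, P(r = 7 | data) = 0.33546, P(r = 8 | data) = 0.26837, P(r = 9 | data) = 0.26837.
So P(green next | data) = Σ P(green next | H) P(H | data) = (1/2)(0.1278) + (1/3)(0.33546) + (1/6)(0.26837) + (0)(0.26837) = 0.22045.

0.2204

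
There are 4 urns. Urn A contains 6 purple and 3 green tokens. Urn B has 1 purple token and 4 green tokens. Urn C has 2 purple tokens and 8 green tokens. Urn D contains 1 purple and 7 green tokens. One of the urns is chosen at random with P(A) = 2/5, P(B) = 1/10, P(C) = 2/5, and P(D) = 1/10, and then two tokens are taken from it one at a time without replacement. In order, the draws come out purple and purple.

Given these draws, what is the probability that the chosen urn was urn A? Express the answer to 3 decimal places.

For each hypothesis, P(data | H) works out to: P(data | urn A) = (6/9)(5/8) = 5/12; P(data | urn B) = (1/5)(0/4) = 0; P(data | urn C) = (2/10)(1/9) = 1/45; P(data | urn D) = (1/8)(0/7) = 0.
The prior-weighted likelihoods are 2/5 · 5/12 = 1/6, 1/10 · 0 = 0, 2/5 · 1/45 = 2/225, 1/10 · 0 = 0; summing to 79/450.
Therefore the posterior P(urn A | data) = (1/6) / (79/450) = 75/79.

0.949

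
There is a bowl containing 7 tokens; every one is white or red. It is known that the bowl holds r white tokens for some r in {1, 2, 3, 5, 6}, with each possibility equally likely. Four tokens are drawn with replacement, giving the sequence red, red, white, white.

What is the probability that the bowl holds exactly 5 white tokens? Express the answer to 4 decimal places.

0.2404

The likelihood of the observed sequence under each hypothesis: P(data | r = 1) = (6/7)(6/7)(1/7)(1/7) = 0.014994; P(data | r = 2) = (5/7)(5/7)(2/7)(2/7) = 0.041649; P(data | r = 3) = (4/7)(4/7)(3/7)(3/7) = 0.059975; P(data | r = 5) = (2/7)(2/7)(5/7)(5/7) = 0.041649; P(data | r = 6) = (1/7)(1/7)(6/7)(6/7) = 0.014994.
The prior-weighted likelihoods are 1/5 · 0.014994 = 0.0029988, 1/5 · 0.041649 = 0.0083299, 1/5 · 0.059975 = 0.011995, 1/5 · 0.041649 = 0.0083299, 1/5 · 0.014994 = 0.0029988; with total 0.034652.
Therefore the posterior P(r = 5 | data) = (0.0083299) / (0.034652) = 0.24038.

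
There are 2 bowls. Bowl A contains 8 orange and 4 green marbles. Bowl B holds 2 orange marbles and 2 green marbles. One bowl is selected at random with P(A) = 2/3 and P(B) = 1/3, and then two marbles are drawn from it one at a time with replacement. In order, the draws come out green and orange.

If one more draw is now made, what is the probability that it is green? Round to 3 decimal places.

0.393

For each hypothesis, P(data | H) works out to: P(data | bowl A) = (4/12)(8/12) = 2/9; P(data | bowl B) = (2/4)(2/4) = 1/4.
Multiplying each by its prior: 2/3 · 2/9 = 4/27, 1/3 · 1/4 = 1/12; these sum to 25/108.
Normalising, the posterior is P(bowl A | data) = 16/25, P(bowl B | data) = 9/25.
Averaging over the posterior, P(green next | data) = (1/3)(16/25) + (1/2)(9/25) = 59/150.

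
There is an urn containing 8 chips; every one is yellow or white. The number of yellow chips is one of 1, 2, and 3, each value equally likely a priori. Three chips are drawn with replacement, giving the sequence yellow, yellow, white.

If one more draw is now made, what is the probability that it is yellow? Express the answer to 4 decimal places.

0.3125

For each hypothesis, P(data | H) works out to: P(data | r = 1) = (1/8)(1/8)(7/8) = 0.013672; P(data | r = 2) = (2/8)(2/8)(6/8) = 0.046875; P(data | r = 3) = (3/8)(3/8)(5/8) = 0.087891.
Multiplying each by its prior: 1/3 · 0.013672 = 0.0045573, 1/3 · 0.046875 = 0.015625, 1/3 · 0.087891 = 0.029297; these sum to 0.049479.
Dividing through by the total gives posterior P(r = 1 | data) = 0.092105, P(r = 2 | data) = 0.31579, P(r = 3 | data) = 0.59211.
The predictive probability is P(yellow next | data) = (1/8)(0.092105) + (1/4)(0.31579) + (3/8)(0.59211) = 0.3125.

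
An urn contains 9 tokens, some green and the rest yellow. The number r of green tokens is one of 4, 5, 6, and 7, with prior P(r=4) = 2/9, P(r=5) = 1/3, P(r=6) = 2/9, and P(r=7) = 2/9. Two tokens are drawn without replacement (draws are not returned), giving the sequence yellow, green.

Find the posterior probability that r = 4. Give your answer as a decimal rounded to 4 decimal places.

0.2439

Compute the likelihood of the observed sequence for each case: P(data | r = 4) = (5/9)(4/8) = 5/18; P(data | r = 5) = (4/9)(5/8) = 5/18; P(data | r = 6) = (3/9)(6/8) = 1/4; P(data | r = 7) = (2/9)(7/8) = 7/36.
Multiplying each by its prior: 2/9 · 5/18 = 5/81, 1/3 · 5/18 = 5/54, 2/9 · 1/4 = 1/18, 2/9 · 7/36 = 7/162; these sum to 41/162.
Therefore the posterior P(r = 4 | data) = (5/81) / (41/162) = 10/41.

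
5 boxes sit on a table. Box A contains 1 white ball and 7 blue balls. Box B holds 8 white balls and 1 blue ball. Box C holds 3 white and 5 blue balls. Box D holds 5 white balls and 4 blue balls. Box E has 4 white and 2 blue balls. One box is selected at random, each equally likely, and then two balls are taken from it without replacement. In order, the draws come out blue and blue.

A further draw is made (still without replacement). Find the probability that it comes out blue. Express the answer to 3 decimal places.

The likelihood of the observed sequence under each hypothesis: P(data | box A) = (7/8)(6/7) = 0.75; P(data | box B) = (1/9)(0/8) = 0; P(data | box C) = (5/8)(4/7) = 0.35714; P(data | box D) = (4/9)(3/8) = 0.16667; P(data | box E) = (2/6)(1/5) = 0.066667.
The prior-weighted likelihoods are 1/5 · 0.75 = 0.15, 1/5 · 0 = 0, 1/5 · 0.35714 = 0.071429, 1/5 · 0.16667 = 0.033333, 1/5 · 0.066667 = 0.013333; summing to 0.2681.
Normalising, the posterior is P(box A | data) = 0.5595, P(box B | data) = 0, P(box C | data) = 0.26643, P(box D | data) = 0.12433, P(box E | data) = 0.049734.
The predictive probability is P(blue next | data) = (5/6)(0.5595) + (1/2)(0.26643) + (2/7)(0.12433) + (0)(0.049734) = 0.63499.

0.635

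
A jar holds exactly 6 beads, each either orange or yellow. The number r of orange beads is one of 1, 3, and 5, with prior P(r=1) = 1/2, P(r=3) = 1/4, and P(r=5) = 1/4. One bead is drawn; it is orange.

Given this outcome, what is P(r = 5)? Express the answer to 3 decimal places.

0.500

The likelihood of this draw under each hypothesis: P(data | r = 1) = (1/6) = 1/6; P(data | r = 3) = (3/6) = 1/2; P(data | r = 5) = (5/6) = 5/6.
The prior-weighted likelihoods are 1/2 · 1/6 = 1/12, 1/4 · 1/2 = 1/8, 1/4 · 5/6 = 5/24; with total 5/12.
So P(r = 5 | data) = (5/24) / (5/12) = 1/2.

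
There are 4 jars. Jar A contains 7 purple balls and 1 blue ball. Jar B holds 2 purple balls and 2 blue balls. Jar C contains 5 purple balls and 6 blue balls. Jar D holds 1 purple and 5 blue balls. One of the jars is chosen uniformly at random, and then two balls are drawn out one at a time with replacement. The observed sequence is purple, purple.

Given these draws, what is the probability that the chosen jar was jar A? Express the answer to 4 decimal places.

0.6125

For each hypothesis, P(data | H) works out to: P(data | jar A) = (7/8)(7/8) = 0.76562; P(data | jar B) = (2/4)(2/4) = 0.25; P(data | jar C) = (5/11)(5/11) = 0.20661; P(data | jar D) = (1/6)(1/6) = 0.027778.
Multiplying each by its prior: 1/4 · 0.76562 = 0.19141, 1/4 · 0.25 = 0.0625, 1/4 · 0.20661 = 0.051653, 1/4 · 0.027778 = 0.0069444; with total 0.3125.
Therefore the posterior P(jar A | data) = (0.19141) / (0.3125) = 0.61249.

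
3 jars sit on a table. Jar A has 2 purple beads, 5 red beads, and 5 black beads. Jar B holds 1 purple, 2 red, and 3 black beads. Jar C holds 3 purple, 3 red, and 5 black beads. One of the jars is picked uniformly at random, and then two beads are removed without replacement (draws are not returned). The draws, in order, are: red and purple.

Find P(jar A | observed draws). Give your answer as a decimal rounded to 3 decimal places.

0.338

The likelihood of the observed sequence under each hypothesis: P(data | jar A) = (5/12)(2/11) = 5/66; P(data | jar B) = (2/6)(1/5) = 1/15; P(data | jar C) = (3/11)(3/10) = 9/110.
Weighting by the prior gives 1/3 · 5/66 = 5/198, 1/3 · 1/15 = 1/45, 1/3 · 9/110 = 3/110; summing to 37/495.
By Bayes' rule, P(jar A | data) = (5/198) / (37/495) = 25/74.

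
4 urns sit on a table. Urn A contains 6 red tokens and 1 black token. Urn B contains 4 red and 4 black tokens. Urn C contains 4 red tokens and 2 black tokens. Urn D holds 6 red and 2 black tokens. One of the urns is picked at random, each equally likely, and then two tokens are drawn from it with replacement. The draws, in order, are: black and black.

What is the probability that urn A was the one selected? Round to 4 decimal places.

For each hypothesis, P(data | H) works out to: P(data | urn A) = (1/7)(1/7) = 0.020408; P(data | urn B) = (4/8)(4/8) = 0.25; P(data | urn C) = (2/6)(2/6) = 0.11111; P(data | urn D) = (2/8)(2/8) = 0.0625.
Multiplying each by its prior: 1/4 · 0.020408 = 0.005102, 1/4 · 0.25 = 0.0625, 1/4 · 0.11111 = 0.027778, 1/4 · 0.0625 = 0.015625; summing to 0.111.
Hence P(urn A | data) = (0.005102) / (0.111) = 0.045962.

0.0460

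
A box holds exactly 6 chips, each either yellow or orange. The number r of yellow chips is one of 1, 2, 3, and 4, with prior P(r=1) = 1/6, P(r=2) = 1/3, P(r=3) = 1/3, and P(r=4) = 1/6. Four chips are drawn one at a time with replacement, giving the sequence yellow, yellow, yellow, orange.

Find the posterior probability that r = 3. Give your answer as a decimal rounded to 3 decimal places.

0.451

Under each hypothesis, the probability of the observed sequence is: P(data | r = 1) = (1/6)(1/6)(1/6)(5/6) = 0.003858; P(data | r = 2) = (2/6)(2/6)(2/6)(4/6) = 0.024691; P(data | r = 3) = (3/6)(3/6)(3/6)(3/6) = 0.0625; P(data | r = 4) = (4/6)(4/6)(4/6)(2/6) = 0.098765.
The prior-weighted likelihoods are 1/6 · 0.003858 = 0.000643, 1/3 · 0.024691 = 0.0082305, 1/3 · 0.0625 = 0.020833, 1/6 · 0.098765 = 0.016461; these sum to 0.046168.
Hence P(r = 3 | data) = (0.020833) / (0.046168) = 0.45125.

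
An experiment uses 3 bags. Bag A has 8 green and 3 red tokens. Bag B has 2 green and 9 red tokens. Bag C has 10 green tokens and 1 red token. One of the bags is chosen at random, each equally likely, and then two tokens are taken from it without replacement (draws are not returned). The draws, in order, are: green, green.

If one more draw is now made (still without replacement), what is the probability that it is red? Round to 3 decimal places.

For each hypothesis, P(data | H) works out to: P(data | bag A) = (8/11)(7/10) = 28/55; P(data | bag B) = (2/11)(1/10) = 1/55; P(data | bag C) = (10/11)(9/10) = 9/11.
Multiplying each by its prior: 1/3 · 28/55 = 28/165, 1/3 · 1/55 = 1/165, 1/3 · 9/11 = 3/11; with total 74/165.
Dividing through by the total gives posterior P(bag A | data) = 14/37, P(bag B | data) = 1/74, P(bag C | data) = 45/74.
The predictive probability is P(red next | data) = (1/3)(14/37) + (1)(1/74) + (1/9)(45/74) = 23/111.

0.207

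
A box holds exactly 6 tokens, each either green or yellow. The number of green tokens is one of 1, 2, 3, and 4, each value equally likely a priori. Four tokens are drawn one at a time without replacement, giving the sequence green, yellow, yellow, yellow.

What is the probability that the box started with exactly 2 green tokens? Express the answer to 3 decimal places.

0.381

Under each hypothesis, the probability of the observed sequence is: P(data | r = 1) = (1/6)(5/5)(4/4)(3/3) = 1/6; P(data | r = 2) = (2/6)(4/5)(3/4)(2/3) = 2/15; P(data | r = 3) = (3/6)(3/5)(2/4)(1/3) = 1/20; P(data | r = 4) = (4/6)(2/5)(1/4)(0/3) = 0.
Weighting by the prior gives 1/4 · 1/6 = 1/24, 1/4 · 2/15 = 1/30, 1/4 · 1/20 = 1/80, 1/4 · 0 = 0; summing to 7/80.
Hence P(r = 2 | data) = (1/30) / (7/80) = 8/21.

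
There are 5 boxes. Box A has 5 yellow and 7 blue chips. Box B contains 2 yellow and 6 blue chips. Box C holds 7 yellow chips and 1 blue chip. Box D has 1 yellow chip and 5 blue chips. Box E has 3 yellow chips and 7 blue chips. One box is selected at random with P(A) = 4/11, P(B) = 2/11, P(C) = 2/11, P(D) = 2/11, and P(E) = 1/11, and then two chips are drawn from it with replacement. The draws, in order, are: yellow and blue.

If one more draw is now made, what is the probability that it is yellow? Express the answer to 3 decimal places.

0.389

Compute the likelihood of the observed sequence for each case: P(data | box A) = (5/12)(7/12) = 0.24306; P(data | box B) = (2/8)(6/8) = 0.1875; P(data | box C) = (7/8)(1/8) = 0.10938; P(data | box D) = (1/6)(5/6) = 0.13889; P(data | box E) = (3/10)(7/10) = 0.21.
The prior-weighted likelihoods are 4/11 · 0.24306 = 0.088384, 2/11 · 0.1875 = 0.034091, 2/11 · 0.10938 = 0.019886, 2/11 · 0.13889 = 0.025253, 1/11 · 0.21 = 0.019091; with total 0.1867.
Dividing through by the total gives posterior P(box A | data) = 0.47339, P(box B | data) = 0.18259, P(box C | data) = 0.10651, P(box D | data) = 0.13525, P(box E | data) = 0.10225.
Averaging over the posterior, P(yellow next | data) = (5/12)(0.47339) + (1/4)(0.18259) + (7/8)(0.10651) + (1/6)(0.13525) + (3/10)(0.10225) = 0.38931.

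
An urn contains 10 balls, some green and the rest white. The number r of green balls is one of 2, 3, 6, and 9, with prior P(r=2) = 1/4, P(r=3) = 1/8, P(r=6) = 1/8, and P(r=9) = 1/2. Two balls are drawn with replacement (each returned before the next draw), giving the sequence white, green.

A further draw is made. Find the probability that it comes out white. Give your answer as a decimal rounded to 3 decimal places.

0.473

Under each hypothesis, the probability of the observed sequence is: P(data | r = 2) = (8/10)(2/10) = 4/25; P(data | r = 3) = (7/10)(3/10) = 21/100; P(data | r = 6) = (4/10)(6/10) = 6/25; P(data | r = 9) = (1/10)(9/10) = 9/100.
Multiplying each by its prior: 1/4 · 4/25 = 1/25, 1/8 · 21/100 = 21/800, 1/8 · 6/25 = 3/100, 1/2 · 9/100 = 9/200; with total 113/800.
Normalising, the posterior is P(r = 2 | data) = 32/113, P(r = 3 | data) = 21/113, P(r = 6 | data) = 24/113, P(r = 9 | data) = 36/113.
So P(white next | data) = Σ P(white next | H) P(H | data) = (4/5)(32/113) + (7/10)(21/113) + (2/5)(24/113) + (1/10)(36/113) = 107/226.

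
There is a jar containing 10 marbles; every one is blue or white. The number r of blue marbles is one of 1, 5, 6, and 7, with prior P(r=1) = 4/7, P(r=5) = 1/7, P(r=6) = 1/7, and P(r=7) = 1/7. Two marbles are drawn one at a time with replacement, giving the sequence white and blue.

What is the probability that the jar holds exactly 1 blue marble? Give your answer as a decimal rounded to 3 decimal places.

0.340

Compute the likelihood of the observed sequence for each case: P(data | r = 1) = (9/10)(1/10) = 9/100; P(data | r = 5) = (5/10)(5/10) = 1/4; P(data | r = 6) = (4/10)(6/10) = 6/25; P(data | r = 7) = (3/10)(7/10) = 21/100.
The prior-weighted likelihoods are 4/7 · 9/100 = 9/175, 1/7 · 1/4 = 1/28, 1/7 · 6/25 = 6/175, 1/7 · 21/100 = 3/100; summing to 53/350.
By Bayes' rule, P(r = 1 | data) = (9/175) / (53/350) = 18/53.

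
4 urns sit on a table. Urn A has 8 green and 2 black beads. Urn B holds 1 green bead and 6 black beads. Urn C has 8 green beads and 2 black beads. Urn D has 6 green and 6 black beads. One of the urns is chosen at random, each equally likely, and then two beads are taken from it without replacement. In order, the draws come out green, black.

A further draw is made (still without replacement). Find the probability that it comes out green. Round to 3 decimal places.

Under each hypothesis, the probability of the observed sequence is: P(data | urn A) = (8/10)(2/9) = 0.17778; P(data | urn B) = (1/7)(6/6) = 0.14286; P(data | urn C) = (8/10)(2/9) = 0.17778; P(data | urn D) = (6/12)(6/11) = 0.27273.
Multiplying each by its prior: 1/4 · 0.17778 = 0.044444, 1/4 · 0.14286 = 0.035714, 1/4 · 0.17778 = 0.044444, 1/4 · 0.27273 = 0.068182; these sum to 0.19278.
Dividing through by the total gives posterior P(urn A | data) = 0.23054, P(urn B | data) = 0.18525, P(urn C | data) = 0.23054, P(urn D | data) = 0.35367.
So P(green next | data) = Σ P(green next | H) P(H | data) = (7/8)(0.23054) + (0)(0.18525) + (7/8)(0.23054) + (1/2)(0.35367) = 0.58028.

0.580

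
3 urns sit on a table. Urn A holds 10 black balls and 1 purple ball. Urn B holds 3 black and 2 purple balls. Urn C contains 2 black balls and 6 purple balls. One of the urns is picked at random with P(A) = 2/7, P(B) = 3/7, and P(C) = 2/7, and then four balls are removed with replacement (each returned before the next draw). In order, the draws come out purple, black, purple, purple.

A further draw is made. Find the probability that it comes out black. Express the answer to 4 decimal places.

0.3759

For each hypothesis, P(data | H) works out to: P(data | urn A) = (1/11)(10/11)(1/11)(1/11) = 0.00068301; P(data | urn B) = (2/5)(3/5)(2/5)(2/5) = 0.0384; P(data | urn C) = (6/8)(2/8)(6/8)(6/8) = 0.10547.
The prior-weighted likelihoods are 2/7 · 0.00068301 = 0.00019515, 3/7 · 0.0384 = 0.016457, 2/7 · 0.10547 = 0.030134; these sum to 0.046786.
Normalising, the posterior is P(urn A | data) = 0.004171, P(urn B | data) = 0.35175, P(urn C | data) = 0.64408.
The predictive probability is P(black next | data) = (10/11)(0.004171) + (3/5)(0.35175) + (1/4)(0.64408) = 0.37586.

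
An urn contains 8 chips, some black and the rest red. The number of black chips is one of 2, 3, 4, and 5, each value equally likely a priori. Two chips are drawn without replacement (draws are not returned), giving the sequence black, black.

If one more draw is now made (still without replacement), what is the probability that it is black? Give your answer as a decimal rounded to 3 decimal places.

0.375

Under each hypothesis, the probability of the observed sequence is: P(data | r = 2) = (2/8)(1/7) = 1/28; P(data | r = 3) = (3/8)(2/7) = 3/28; P(data | r = 4) = (4/8)(3/7) = 3/14; P(data | r = 5) = (5/8)(4/7) = 5/14.
Weighting by the prior gives 1/4 · 1/28 = 1/112, 1/4 · 3/28 = 3/112, 1/4 · 3/14 = 3/56, 1/4 · 5/14 = 5/56; these sum to 5/28.
Dividing through by the total gives posterior P(r = 2 | data) = 1/20, P(r = 3 | data) = 3/20, P(r = 4 | data) = 3/10, P(r = 5 | data) = 1/2.
The predictive probability is P(black next | data) = (0)(1/20) + (1/6)(3/20) + (1/3)(3/10) + (1/2)(1/2) = 3/8.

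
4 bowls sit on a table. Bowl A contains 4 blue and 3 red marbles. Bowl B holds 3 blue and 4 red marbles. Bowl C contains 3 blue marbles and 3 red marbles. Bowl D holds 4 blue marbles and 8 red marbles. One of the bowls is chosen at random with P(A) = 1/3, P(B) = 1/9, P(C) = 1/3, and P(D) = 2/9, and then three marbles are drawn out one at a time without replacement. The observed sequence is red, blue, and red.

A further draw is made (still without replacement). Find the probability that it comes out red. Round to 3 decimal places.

0.420

The likelihood of the observed sequence under each hypothesis: P(data | bowl A) = (3/7)(4/6)(2/5) = 0.11429; P(data | bowl B) = (4/7)(3/6)(3/5) = 0.17143; P(data | bowl C) = (3/6)(3/5)(2/4) = 0.15; P(data | bowl D) = (8/12)(4/11)(7/10) = 0.1697.
The prior-weighted likelihoods are 1/3 · 0.11429 = 0.038095, 1/9 · 0.17143 = 0.019048, 1/3 · 0.15 = 0.05, 2/9 · 0.1697 = 0.03771; with total 0.14485.
Normalising, the posterior is P(bowl A | data) = 0.26299, P(bowl B | data) = 0.1315, P(bowl C | data) = 0.34518, P(bowl D | data) = 0.26034.
So P(red next | data) = Σ P(red next | H) P(H | data) = (1/4)(0.26299) + (1/2)(0.1315) + (1/3)(0.34518) + (2/3)(0.26034) = 0.42011.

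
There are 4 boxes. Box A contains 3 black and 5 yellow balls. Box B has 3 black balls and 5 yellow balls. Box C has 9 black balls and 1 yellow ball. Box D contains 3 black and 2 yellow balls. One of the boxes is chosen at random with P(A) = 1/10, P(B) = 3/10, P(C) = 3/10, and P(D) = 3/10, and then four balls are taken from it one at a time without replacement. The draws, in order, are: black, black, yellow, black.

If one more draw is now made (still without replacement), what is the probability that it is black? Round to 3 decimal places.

0.447

Compute the likelihood of the observed sequence for each case: P(data | box A) = (3/8)(2/7)(5/6)(1/5) = 1/56; P(data | box B) = (3/8)(2/7)(5/6)(1/5) = 1/56; P(data | box C) = (9/10)(8/9)(1/8)(7/7) = 1/10; P(data | box D) = (3/5)(2/4)(2/3)(1/2) = 1/10.
Weighting by the prior gives 1/10 · 1/56 = 1/560, 3/10 · 1/56 = 3/560, 3/10 · 1/10 = 3/100, 3/10 · 1/10 = 3/100; with total 47/700.
Normalising, the posterior is P(box A | data) = 5/188, P(box B | data) = 15/188, P(box C | data) = 21/47, P(box D | data) = 21/47.
The predictive probability is P(black next | data) = (0)(5/188) + (0)(15/188) + (1)(21/47) + (0)(21/47) = 21/47.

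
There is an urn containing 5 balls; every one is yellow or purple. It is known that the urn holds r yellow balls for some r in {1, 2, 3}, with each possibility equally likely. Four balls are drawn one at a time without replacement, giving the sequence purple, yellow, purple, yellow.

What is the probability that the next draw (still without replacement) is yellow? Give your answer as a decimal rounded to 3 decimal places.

Under each hypothesis, the probability of the observed sequence is: P(data | r = 1) = (4/5)(1/4)(3/3)(0/2) = 0; P(data | r = 2) = (3/5)(2/4)(2/3)(1/2) = 1/10; P(data | r = 3) = (2/5)(3/4)(1/3)(2/2) = 1/10.
Weighting by the prior gives 1/3 · 0 = 0, 1/3 · 1/10 = 1/30, 1/3 · 1/10 = 1/30; summing to 1/15.
Normalising, the posterior is P(r = 1 | data) = 0, P(r = 2 | data) = 1/2, P(r = 3 | data) = 1/2.
Averaging over the posterior, P(yellow next | data) = (0)(1/2) + (1)(1/2) = 1/2.

0.500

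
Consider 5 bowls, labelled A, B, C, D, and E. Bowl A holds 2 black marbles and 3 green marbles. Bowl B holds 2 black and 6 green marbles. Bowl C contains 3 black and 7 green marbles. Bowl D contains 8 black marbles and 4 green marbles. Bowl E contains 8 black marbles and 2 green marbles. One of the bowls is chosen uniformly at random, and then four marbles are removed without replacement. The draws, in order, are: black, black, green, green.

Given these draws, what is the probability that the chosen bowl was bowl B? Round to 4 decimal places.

0.1350

Compute the likelihood of the observed sequence for each case: P(data | bowl A) = (2/5)(1/4)(3/3)(2/2) = 0.1; P(data | bowl B) = (2/8)(1/7)(6/6)(5/5) = 0.035714; P(data | bowl C) = (3/10)(2/9)(7/8)(6/7) = 0.05; P(data | bowl D) = (8/12)(7/11)(4/10)(3/9) = 0.056566; P(data | bowl E) = (8/10)(7/9)(2/8)(1/7) = 0.022222.
The prior-weighted likelihoods are 1/5 · 0.1 = 0.02, 1/5 · 0.035714 = 0.0071429, 1/5 · 0.05 = 0.01, 1/5 · 0.056566 = 0.011313, 1/5 · 0.022222 = 0.0044444; with total 0.0529.
Therefore the posterior P(bowl B | data) = (0.0071429) / (0.0529) = 0.13502.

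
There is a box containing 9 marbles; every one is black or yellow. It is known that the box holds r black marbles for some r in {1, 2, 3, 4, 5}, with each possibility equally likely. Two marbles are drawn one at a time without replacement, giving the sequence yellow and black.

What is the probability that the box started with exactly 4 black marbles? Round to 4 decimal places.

0.2500

For each hypothesis, P(data | H) works out to: P(data | r = 1) = (8/9)(1/8) = 1/9; P(data | r = 2) = (7/9)(2/8) = 7/36; P(data | r = 3) = (6/9)(3/8) = 1/4; P(data | r = 4) = (5/9)(4/8) = 5/18; P(data | r = 5) = (4/9)(5/8) = 5/18.
The prior-weighted likelihoods are 1/5 · 1/9 = 1/45, 1/5 · 7/36 = 7/180, 1/5 · 1/4 = 1/20, 1/5 · 5/18 = 1/18, 1/5 · 5/18 = 1/18; with total 2/9.
Therefore the posterior P(r = 4 | data) = (1/18) / (2/9) = 1/4.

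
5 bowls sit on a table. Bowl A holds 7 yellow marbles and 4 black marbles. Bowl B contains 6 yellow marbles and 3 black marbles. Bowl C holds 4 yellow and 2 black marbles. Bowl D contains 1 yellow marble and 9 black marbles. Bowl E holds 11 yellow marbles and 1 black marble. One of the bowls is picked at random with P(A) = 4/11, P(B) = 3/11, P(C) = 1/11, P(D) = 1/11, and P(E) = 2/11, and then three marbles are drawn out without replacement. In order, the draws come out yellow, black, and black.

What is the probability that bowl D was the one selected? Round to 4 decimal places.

The likelihood of the observed sequence under each hypothesis: P(data | bowl A) = (7/11)(4/10)(3/9) = 0.084848; P(data | bowl B) = (6/9)(3/8)(2/7) = 0.071429; P(data | bowl C) = (4/6)(2/5)(1/4) = 0.066667; P(data | bowl D) = (1/10)(9/9)(8/8) = 0.1; P(data | bowl E) = (11/12)(1/11)(0/10) = 0.
The prior-weighted likelihoods are 4/11 · 0.084848 = 0.030854, 3/11 · 0.071429 = 0.019481, 1/11 · 0.066667 = 0.0060606, 1/11 · 0.1 = 0.0090909, 2/11 · 0 = 0; summing to 0.065486.
Therefore the posterior P(bowl D | data) = (0.0090909) / (0.065486) = 0.13882.

0.1388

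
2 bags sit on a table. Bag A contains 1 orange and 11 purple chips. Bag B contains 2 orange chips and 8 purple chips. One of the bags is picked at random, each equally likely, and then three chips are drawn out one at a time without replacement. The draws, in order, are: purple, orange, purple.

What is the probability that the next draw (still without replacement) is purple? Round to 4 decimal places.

The likelihood of the observed sequence under each hypothesis: P(data | bag A) = (11/12)(1/11)(10/10) = 1/12; P(data | bag B) = (8/10)(2/9)(7/8) = 7/45.
Weighting by the prior gives 1/2 · 1/12 = 1/24, 1/2 · 7/45 = 7/90; summing to 43/360.
Normalising, the posterior is P(bag A | data) = 15/43, P(bag B | data) = 28/43.
Averaging over the posterior, P(purple next | data) = (1)(15/43) + (6/7)(28/43) = 39/43.

0.9070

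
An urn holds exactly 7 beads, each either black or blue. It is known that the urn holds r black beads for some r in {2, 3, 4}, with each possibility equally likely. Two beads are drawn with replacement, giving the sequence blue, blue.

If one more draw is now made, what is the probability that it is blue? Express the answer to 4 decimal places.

Under each hypothesis, the probability of the observed sequence is: P(data | r = 2) = (5/7)(5/7) = 25/49; P(data | r = 3) = (4/7)(4/7) = 16/49; P(data | r = 4) = (3/7)(3/7) = 9/49.
The prior-weighted likelihoods are 1/3 · 25/49 = 25/147, 1/3 · 16/49 = 16/147, 1/3 · 9/49 = 3/49; these sum to 50/147.
Dividing through by the total gives posterior P(r = 2 | data) = 1/2, P(r = 3 | data) = 8/25, P(r = 4 | data) = 9/50.
Averaging over the posterior, P(blue next | data) = (5/7)(1/2) + (4/7)(8/25) + (3/7)(9/50) = 108/175.

0.6171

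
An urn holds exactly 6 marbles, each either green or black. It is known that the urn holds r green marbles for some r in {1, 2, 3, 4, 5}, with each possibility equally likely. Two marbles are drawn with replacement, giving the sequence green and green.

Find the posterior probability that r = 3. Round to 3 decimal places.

0.164

The likelihood of the observed sequence under each hypothesis: P(data | r = 1) = (1/6)(1/6) = 1/36; P(data | r = 2) = (2/6)(2/6) = 1/9; P(data | r = 3) = (3/6)(3/6) = 1/4; P(data | r = 4) = (4/6)(4/6) = 4/9; P(data | r = 5) = (5/6)(5/6) = 25/36.
The prior-weighted likelihoods are 1/5 · 1/36 = 1/180, 1/5 · 1/9 = 1/45, 1/5 · 1/4 = 1/20, 1/5 · 4/9 = 4/45, 1/5 · 25/36 = 5/36; summing to 11/36.
Hence P(r = 3 | data) = (1/20) / (11/36) = 9/55.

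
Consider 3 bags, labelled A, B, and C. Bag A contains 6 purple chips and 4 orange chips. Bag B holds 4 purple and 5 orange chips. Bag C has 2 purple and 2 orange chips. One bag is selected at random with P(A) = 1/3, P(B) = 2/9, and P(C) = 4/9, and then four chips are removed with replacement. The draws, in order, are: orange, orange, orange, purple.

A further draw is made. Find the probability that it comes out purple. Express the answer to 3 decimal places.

Compute the likelihood of the observed sequence for each case: P(data | bag A) = (4/10)(4/10)(4/10)(6/10) = 0.0384; P(data | bag B) = (5/9)(5/9)(5/9)(4/9) = 0.076208; P(data | bag C) = (2/4)(2/4)(2/4)(2/4) = 0.0625.
The prior-weighted likelihoods are 1/3 · 0.0384 = 0.0128, 2/9 · 0.076208 = 0.016935, 4/9 · 0.0625 = 0.027778; summing to 0.057513.
The posterior is then P(bag A | data) = 0.22256, P(bag B | data) = 0.29446, P(bag C | data) = 0.48298.
So P(purple next | data) = Σ P(purple next | H) P(H | data) = (3/5)(0.22256) + (4/9)(0.29446) + (1/2)(0.48298) = 0.5059.

0.506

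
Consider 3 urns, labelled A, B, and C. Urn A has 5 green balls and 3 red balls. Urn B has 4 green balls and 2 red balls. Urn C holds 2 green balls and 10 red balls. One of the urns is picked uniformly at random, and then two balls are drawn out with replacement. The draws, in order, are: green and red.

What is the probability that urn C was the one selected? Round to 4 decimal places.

For each hypothesis, P(data | H) works out to: P(data | urn A) = (5/8)(3/8) = 0.23438; P(data | urn B) = (4/6)(2/6) = 0.22222; P(data | urn C) = (2/12)(10/12) = 0.13889.
The prior-weighted likelihoods are 1/3 · 0.23438 = 0.078125, 1/3 · 0.22222 = 0.074074, 1/3 · 0.13889 = 0.046296; summing to 0.1985.
By Bayes' rule, P(urn C | data) = (0.046296) / (0.1985) = 0.23324.

0.2332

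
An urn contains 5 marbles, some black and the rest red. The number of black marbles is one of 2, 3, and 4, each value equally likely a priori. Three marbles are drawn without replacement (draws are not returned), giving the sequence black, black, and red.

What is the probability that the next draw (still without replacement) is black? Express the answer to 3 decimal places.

0.600

Under each hypothesis, the probability of the observed sequence is: P(data | r = 2) = (2/5)(1/4)(3/3) = 1/10; P(data | r = 3) = (3/5)(2/4)(2/3) = 1/5; P(data | r = 4) = (4/5)(3/4)(1/3) = 1/5.
Weighting by the prior gives 1/3 · 1/10 = 1/30, 1/3 · 1/5 = 1/15, 1/3 · 1/5 = 1/15; these sum to 1/6.
Dividing through by the total gives posterior P(r = 2 | data) = 1/5, P(r = 3 | data) = 2/5, P(r = 4 | data) = 2/5.
So P(black next | data) = Σ P(black next | H) P(H | data) = (0)(1/5) + (1/2)(2/5) + (1)(2/5) = 3/5.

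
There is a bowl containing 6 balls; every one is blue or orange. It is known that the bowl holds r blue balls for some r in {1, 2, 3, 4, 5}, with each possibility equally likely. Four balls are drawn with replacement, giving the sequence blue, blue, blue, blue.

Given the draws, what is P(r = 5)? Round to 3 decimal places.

Under each hypothesis, the probability of the observed sequence is: P(data | r = 1) = (1/6)(1/6)(1/6)(1/6) = 0.0007716; P(data | r = 2) = (2/6)(2/6)(2/6)(2/6) = 0.012346; P(data | r = 3) = (3/6)(3/6)(3/6)(3/6) = 0.0625; P(data | r = 4) = (4/6)(4/6)(4/6)(4/6) = 0.19753; P(data | r = 5) = (5/6)(5/6)(5/6)(5/6) = 0.48225.
Weighting by the prior gives 1/5 · 0.0007716 = 0.00015432, 1/5 · 0.012346 = 0.0024691, 1/5 · 0.0625 = 0.0125, 1/5 · 0.19753 = 0.039506, 1/5 · 0.48225 = 0.096451; summing to 0.15108.
Therefore the posterior P(r = 5 | data) = (0.096451) / (0.15108) = 0.63841.

0.638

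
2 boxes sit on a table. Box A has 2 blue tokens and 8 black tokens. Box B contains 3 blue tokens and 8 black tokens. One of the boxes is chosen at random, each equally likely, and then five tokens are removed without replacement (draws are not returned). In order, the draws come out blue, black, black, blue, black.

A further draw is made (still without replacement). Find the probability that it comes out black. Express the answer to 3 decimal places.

0.897

Under each hypothesis, the probability of the observed sequence is: P(data | box A) = (2/10)(8/9)(7/8)(1/7)(6/6) = 1/45; P(data | box B) = (3/11)(8/10)(7/9)(2/8)(6/7) = 2/55.
Weighting by the prior gives 1/2 · 1/45 = 1/90, 1/2 · 2/55 = 1/55; these sum to 29/990.
The posterior is then P(box A | data) = 11/29, P(box B | data) = 18/29.
The predictive probability is P(black next | data) = (1)(11/29) + (5/6)(18/29) = 26/29.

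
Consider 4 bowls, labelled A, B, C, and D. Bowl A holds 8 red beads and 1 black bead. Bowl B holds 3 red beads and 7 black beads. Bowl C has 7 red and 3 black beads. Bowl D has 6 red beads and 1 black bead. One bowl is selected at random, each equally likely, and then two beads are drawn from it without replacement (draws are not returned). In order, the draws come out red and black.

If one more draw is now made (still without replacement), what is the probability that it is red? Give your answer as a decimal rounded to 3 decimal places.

For each hypothesis, P(data | H) works out to: P(data | bowl A) = (8/9)(1/8) = 0.11111; P(data | bowl B) = (3/10)(7/9) = 0.23333; P(data | bowl C) = (7/10)(3/9) = 0.23333; P(data | bowl D) = (6/7)(1/6) = 0.14286.
Multiplying each by its prior: 1/4 · 0.11111 = 0.027778, 1/4 · 0.23333 = 0.058333, 1/4 · 0.23333 = 0.058333, 1/4 · 0.14286 = 0.035714; with total 0.18016.
Normalising, the posterior is P(bowl A | data) = 0.15419, P(bowl B | data) = 0.32379, P(bowl C | data) = 0.32379, P(bowl D | data) = 0.19824.
So P(red next | data) = Σ P(red next | H) P(H | data) = (1)(0.15419) + (1/4)(0.32379) + (3/4)(0.32379) + (1)(0.19824) = 0.67621.

0.676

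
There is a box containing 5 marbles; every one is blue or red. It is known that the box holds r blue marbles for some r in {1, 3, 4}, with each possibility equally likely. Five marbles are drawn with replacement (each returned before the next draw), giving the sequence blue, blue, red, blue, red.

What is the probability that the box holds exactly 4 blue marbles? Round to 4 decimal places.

0.3404

The likelihood of the observed sequence under each hypothesis: P(data | r = 1) = (1/5)(1/5)(4/5)(1/5)(4/5) = 0.00512; P(data | r = 3) = (3/5)(3/5)(2/5)(3/5)(2/5) = 0.03456; P(data | r = 4) = (4/5)(4/5)(1/5)(4/5)(1/5) = 0.02048.
Weighting by the prior gives 1/3 · 0.00512 = 0.0017067, 1/3 · 0.03456 = 0.01152, 1/3 · 0.02048 = 0.0068267; summing to 0.020053.
Therefore the posterior P(r = 4 | data) = (0.0068267) / (0.020053) = 0.34043.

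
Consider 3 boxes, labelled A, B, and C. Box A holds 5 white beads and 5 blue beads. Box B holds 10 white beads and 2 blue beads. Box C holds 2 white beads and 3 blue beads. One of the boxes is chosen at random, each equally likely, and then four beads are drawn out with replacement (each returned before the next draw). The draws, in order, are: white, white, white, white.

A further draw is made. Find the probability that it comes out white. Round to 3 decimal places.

The likelihood of the observed sequence under each hypothesis: P(data | box A) = (5/10)(5/10)(5/10)(5/10) = 0.0625; P(data | box B) = (10/12)(10/12)(10/12)(10/12) = 0.48225; P(data | box C) = (2/5)(2/5)(2/5)(2/5) = 0.0256.
Multiplying each by its prior: 1/3 · 0.0625 = 0.020833, 1/3 · 0.48225 = 0.16075, 1/3 · 0.0256 = 0.0085333; with total 0.19012.
The posterior is then P(box A | data) = 0.10958, P(box B | data) = 0.84553, P(box C | data) = 0.044884.
The predictive probability is P(white next | data) = (1/2)(0.10958) + (5/6)(0.84553) + (2/5)(0.044884) = 0.77736.

0.777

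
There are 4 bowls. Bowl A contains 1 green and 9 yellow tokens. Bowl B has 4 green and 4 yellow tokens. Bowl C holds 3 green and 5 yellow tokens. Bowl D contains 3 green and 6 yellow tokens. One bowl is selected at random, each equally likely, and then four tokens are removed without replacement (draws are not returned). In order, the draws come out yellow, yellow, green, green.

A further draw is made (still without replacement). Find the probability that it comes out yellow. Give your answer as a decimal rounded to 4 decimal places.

0.6648

Compute the likelihood of the observed sequence for each case: P(data | bowl A) = (9/10)(8/9)(1/8)(0/7) = 0; P(data | bowl B) = (4/8)(3/7)(4/6)(3/5) = 3/35; P(data | bowl C) = (5/8)(4/7)(3/6)(2/5) = 1/14; P(data | bowl D) = (6/9)(5/8)(3/7)(2/6) = 5/84.
Multiplying each by its prior: 1/4 · 0 = 0, 1/4 · 3/35 = 3/140, 1/4 · 1/14 = 1/56, 1/4 · 5/84 = 5/336; summing to 13/240.
Dividing through by the total gives posterior P(bowl A | data) = 0, P(bowl B | data) = 36/91, P(bowl C | data) = 30/91, P(bowl D | data) = 25/91.
The predictive probability is P(yellow next | data) = (1/2)(36/91) + (3/4)(30/91) + (4/5)(25/91) = 121/182.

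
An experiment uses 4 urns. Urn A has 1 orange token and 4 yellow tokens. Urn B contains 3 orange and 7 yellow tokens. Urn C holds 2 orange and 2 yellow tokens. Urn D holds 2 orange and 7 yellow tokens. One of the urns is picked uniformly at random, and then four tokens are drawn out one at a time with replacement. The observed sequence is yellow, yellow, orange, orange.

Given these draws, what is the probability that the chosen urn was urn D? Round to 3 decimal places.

Under each hypothesis, the probability of the observed sequence is: P(data | urn A) = (4/5)(4/5)(1/5)(1/5) = 0.0256; P(data | urn B) = (7/10)(7/10)(3/10)(3/10) = 0.0441; P(data | urn C) = (2/4)(2/4)(2/4)(2/4) = 0.0625; P(data | urn D) = (7/9)(7/9)(2/9)(2/9) = 0.029873.
The prior-weighted likelihoods are 1/4 · 0.0256 = 0.0064, 1/4 · 0.0441 = 0.011025, 1/4 · 0.0625 = 0.015625, 1/4 · 0.029873 = 0.0074684; with total 0.040518.
By Bayes' rule, P(urn D | data) = (0.0074684) / (0.040518) = 0.18432.

0.184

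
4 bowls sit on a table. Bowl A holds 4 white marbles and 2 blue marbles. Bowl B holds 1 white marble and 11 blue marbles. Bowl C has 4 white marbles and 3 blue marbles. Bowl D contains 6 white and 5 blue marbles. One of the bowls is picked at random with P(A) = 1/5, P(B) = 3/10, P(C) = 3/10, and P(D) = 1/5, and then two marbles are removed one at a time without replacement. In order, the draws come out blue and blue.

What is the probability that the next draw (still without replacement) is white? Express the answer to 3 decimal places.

0.283

Compute the likelihood of the observed sequence for each case: P(data | bowl A) = (2/6)(1/5) = 0.066667; P(data | bowl B) = (11/12)(10/11) = 0.83333; P(data | bowl C) = (3/7)(2/6) = 0.14286; P(data | bowl D) = (5/11)(4/10) = 0.18182.
Weighting by the prior gives 1/5 · 0.066667 = 0.013333, 3/10 · 0.83333 = 0.25, 3/10 · 0.14286 = 0.042857, 1/5 · 0.18182 = 0.036364; these sum to 0.34255.
The posterior is then P(bowl A | data) = 0.038923, P(bowl B | data) = 0.72981, P(bowl C | data) = 0.12511, P(bowl D | data) = 0.10615.
The predictive probability is P(white next | data) = (1)(0.038923) + (1/10)(0.72981) + (4/5)(0.12511) + (2/3)(0.10615) = 0.28276.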